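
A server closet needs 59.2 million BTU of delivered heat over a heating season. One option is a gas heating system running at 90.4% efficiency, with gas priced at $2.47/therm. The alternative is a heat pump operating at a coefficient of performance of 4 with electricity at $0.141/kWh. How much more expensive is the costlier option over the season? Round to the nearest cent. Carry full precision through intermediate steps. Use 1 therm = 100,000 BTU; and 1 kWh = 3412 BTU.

$1005.92

Heat load = 59.2 × 10⁶ BTU = 59,200,000 BTU
Gas: input = 59,200,000 / 0.904 = 65,486,726 BTU = 654.9 therm → 654.9 × $2.47 = $1,617.52
Heat pump: 59,200,000 BTU / 3412 = 17,350 kWh heat; / 4 = 4,338 kWh in → × $0.141 = $611.61
Difference = |$1,617.52 − $611.61| = $1,005.92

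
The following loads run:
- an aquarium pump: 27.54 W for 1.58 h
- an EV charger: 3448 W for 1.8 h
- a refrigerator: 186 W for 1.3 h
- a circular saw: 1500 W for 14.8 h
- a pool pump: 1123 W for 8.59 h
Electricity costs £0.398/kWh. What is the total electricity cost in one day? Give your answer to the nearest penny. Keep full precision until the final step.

£15.26

aquarium pump: 27.54 W × 1.58 h = 44 Wh = 0.04351 kWh
EV charger: 3448 W × 1.8 h = 6,206 Wh = 6.206 kWh
refrigerator: 186 W × 1.3 h = 242 Wh = 0.2418 kWh
circular saw: 1500 W × 14.8 h = 22,200 Wh = 22.2 kWh
pool pump: 1123 W × 8.59 h = 9,647 Wh = 9.647 kWh
Total energy = 0.04351 + 6.206 + 0.2418 + 22.2 + 9.647 = 38.34 kWh
Cost = 38.34 kWh × £0.398 = £15.26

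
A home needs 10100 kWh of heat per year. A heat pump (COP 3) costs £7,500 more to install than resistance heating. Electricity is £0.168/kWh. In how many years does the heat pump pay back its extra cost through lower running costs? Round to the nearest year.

7 years

Resistance: 10100 kWh × £0.168 = £1,696.80/yr
Heat pump: 10100 / 3 = 3367 kWh in → × £0.168 = £565.60/yr
Annual savings = £1,131.20
Payback = £7,500 / £1,131.20 = 6.63 years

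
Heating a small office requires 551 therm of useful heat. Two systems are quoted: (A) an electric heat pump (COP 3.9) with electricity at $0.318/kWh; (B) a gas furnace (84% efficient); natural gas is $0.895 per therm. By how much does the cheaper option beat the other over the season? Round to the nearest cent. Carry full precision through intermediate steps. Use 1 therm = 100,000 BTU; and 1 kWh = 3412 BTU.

Heat load = 551 therm × 100,000 = 55,100,000 BTU
Gas: input = 55,100,000 / 0.84 = 65,595,238 BTU = 656 therm → 656 × $0.895 = $587.08
Heat pump: 55,100,000 BTU / 3412 = 16,150 kWh heat; / 3.9 = 4,141 kWh in → × $0.318 = $1,316.76
Difference = |$587.08 − $1,316.76| = $729.68

$729.68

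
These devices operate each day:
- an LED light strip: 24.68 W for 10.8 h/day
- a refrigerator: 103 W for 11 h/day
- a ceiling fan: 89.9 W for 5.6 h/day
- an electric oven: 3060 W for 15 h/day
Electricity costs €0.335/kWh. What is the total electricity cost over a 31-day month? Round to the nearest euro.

€496

LED light strip: 24.68 W × 10.8 h × 31 d = 8,263 Wh = 8.263 kWh
refrigerator: 103 W × 11 h × 31 d = 35,123 Wh = 35.12 kWh
ceiling fan: 89.9 W × 5.6 h × 31 d = 15,607 Wh = 15.61 kWh
electric oven: 3060 W × 15 h × 31 d = 1,422,900 Wh = 1,423 kWh
Total energy = 8.263 + 35.12 + 15.61 + 1,423 = 1,482 kWh
Cost = 1,482 kWh × €0.335 = €496.43 ≈ €496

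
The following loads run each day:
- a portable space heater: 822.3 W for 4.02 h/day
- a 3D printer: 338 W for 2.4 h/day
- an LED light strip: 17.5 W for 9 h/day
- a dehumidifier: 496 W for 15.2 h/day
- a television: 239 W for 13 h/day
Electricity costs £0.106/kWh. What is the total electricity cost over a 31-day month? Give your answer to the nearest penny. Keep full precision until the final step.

portable space heater: 822.3 W × 4.02 h × 31 d = 102,475 Wh = 102.5 kWh
3D printer: 338 W × 2.4 h × 31 d = 25,147 Wh = 25.15 kWh
LED light strip: 17.5 W × 9 h × 31 d = 4,882 Wh = 4.883 kWh
dehumidifier: 496 W × 15.2 h × 31 d = 233,715 Wh = 233.7 kWh
television: 239 W × 13 h × 31 d = 96,317 Wh = 96.32 kWh
Total energy = 102.5 + 25.15 + 4.883 + 233.7 + 96.32 = 462.5 kWh
Cost = 462.5 kWh × £0.106 = £49.03

£49.03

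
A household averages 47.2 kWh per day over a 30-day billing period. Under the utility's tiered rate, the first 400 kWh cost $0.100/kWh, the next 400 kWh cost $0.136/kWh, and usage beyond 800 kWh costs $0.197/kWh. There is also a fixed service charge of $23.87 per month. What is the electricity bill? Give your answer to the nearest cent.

Usage = 47.2 kWh/day × 30 days = 1416 kWh
First 400 kWh × $0.100 = $40.00
Next 400 kWh × $0.136 = $54.40
Remaining 616 kWh × $0.197 = $121.35
Energy charge = $215.75; + service $23.87 = $239.62

$239.62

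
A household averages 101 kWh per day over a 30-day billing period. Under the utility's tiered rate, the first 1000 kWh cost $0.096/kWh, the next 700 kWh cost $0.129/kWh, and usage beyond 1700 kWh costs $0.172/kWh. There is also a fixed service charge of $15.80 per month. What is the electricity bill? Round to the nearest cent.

Usage = 101 kWh/day × 30 days = 3030 kWh
First 1000 kWh × $0.096 = $96.00
Next 700 kWh × $0.129 = $90.30
Remaining 1330 kWh × $0.172 = $228.76
Energy charge = $415.06; + service $15.80 = $430.86

$430.86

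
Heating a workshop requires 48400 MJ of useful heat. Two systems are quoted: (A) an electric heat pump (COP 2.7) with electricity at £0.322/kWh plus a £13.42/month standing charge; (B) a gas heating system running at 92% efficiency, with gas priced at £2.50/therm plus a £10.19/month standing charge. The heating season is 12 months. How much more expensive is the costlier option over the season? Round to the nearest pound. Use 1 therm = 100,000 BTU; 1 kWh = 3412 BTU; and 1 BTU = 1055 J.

£396

Heat load = 48400 MJ = 48,400,000,000 J / 1055 = 45,876,777 BTU
Gas: input = 45,876,777 / 0.92 = 49,866,062 BTU = 498.7 therm → 498.7 × £2.50 = £1,246.65; + 12 × £10.19 standing = £1,368.93
Heat pump: 45,876,777 BTU / 3412 = 13,450 kWh heat; / 2.7 = 4,980 kWh in → × £0.322 = £1,603.53; + 12 × £13.42 standing = £1,764.57
Difference = |£1,368.93 − £1,764.57| = £395.63 ≈ £396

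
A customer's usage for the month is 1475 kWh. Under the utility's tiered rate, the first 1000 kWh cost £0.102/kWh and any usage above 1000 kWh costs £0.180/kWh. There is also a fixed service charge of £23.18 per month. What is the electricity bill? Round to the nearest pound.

First 1000 kWh × £0.102 = £102.00
Remaining 475 kWh × £0.180 = £85.50
Energy charge = £187.50; + service £23.18 = £210.68 ≈ £211

£211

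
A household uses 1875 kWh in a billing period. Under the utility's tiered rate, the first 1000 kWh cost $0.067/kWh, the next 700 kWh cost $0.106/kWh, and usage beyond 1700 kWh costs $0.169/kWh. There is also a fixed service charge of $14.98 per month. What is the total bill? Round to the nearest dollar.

First 1000 kWh × $0.067 = $67.00
Next 700 kWh × $0.106 = $74.20
Remaining 175 kWh × $0.169 = $29.58
Energy charge = $170.78; + service $14.98 = $185.75 ≈ $186

$186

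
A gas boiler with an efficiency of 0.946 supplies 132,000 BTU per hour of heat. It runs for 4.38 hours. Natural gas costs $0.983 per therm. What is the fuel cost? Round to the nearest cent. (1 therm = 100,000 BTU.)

Heat delivered = 132,000 BTU/h × 4.38 h = 578,160 BTU
Gas input = 578,160 / 0.946 = 611,163 BTU
= 611,163 / 100,000 = 6.112 therm
Cost = 6.112 × $0.983/therm = $6.01

$6.01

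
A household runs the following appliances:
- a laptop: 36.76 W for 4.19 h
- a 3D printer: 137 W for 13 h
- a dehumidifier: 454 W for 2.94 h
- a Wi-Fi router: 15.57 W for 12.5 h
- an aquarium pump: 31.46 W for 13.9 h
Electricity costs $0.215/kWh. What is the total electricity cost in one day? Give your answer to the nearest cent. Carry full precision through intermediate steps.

laptop: 36.76 W × 4.19 h = 154 Wh = 0.154 kWh
3D printer: 137 W × 13 h = 1,781 Wh = 1.781 kWh
dehumidifier: 454 W × 2.94 h = 1,335 Wh = 1.335 kWh
Wi-Fi router: 15.57 W × 12.5 h = 195 Wh = 0.1946 kWh
aquarium pump: 31.46 W × 13.9 h = 437 Wh = 0.4373 kWh
Total energy = 0.154 + 1.781 + 1.335 + 0.1946 + 0.4373 = 3.902 kWh
Cost = 3.902 kWh × $0.215 = $0.84

$0.84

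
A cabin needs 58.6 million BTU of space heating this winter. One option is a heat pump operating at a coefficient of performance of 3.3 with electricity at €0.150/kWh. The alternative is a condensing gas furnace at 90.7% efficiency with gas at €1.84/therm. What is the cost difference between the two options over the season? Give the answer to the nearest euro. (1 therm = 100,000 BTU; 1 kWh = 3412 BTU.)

€408

Heat load = 58.6 × 10⁶ BTU = 58,600,000 BTU
Gas: input = 58,600,000 / 0.907 = 64,608,600 BTU = 646.1 therm → 646.1 × €1.84 = €1,188.80
Heat pump: 58,600,000 BTU / 3412 = 17,170 kWh heat; / 3.3 = 5,204 kWh in → × €0.150 = €780.67
Difference = |€1,188.80 − €780.67| = €408.13 ≈ €408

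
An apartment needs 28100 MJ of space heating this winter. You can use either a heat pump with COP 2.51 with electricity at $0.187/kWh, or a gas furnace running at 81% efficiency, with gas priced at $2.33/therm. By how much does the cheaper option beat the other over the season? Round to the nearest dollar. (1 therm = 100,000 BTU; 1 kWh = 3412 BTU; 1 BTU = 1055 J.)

Heat load = 28100 MJ = 28,100,000,000 J / 1055 = 26,635,071 BTU
Gas: input = 26,635,071 / 0.81 = 32,882,804 BTU = 328.8 therm → 328.8 × $2.33 = $766.17
Heat pump: 26,635,071 BTU / 3412 = 7,806 kWh heat; / 2.51 = 3,110 kWh in → × $0.187 = $581.58
Difference = |$766.17 − $581.58| = $184.58 ≈ $185

$185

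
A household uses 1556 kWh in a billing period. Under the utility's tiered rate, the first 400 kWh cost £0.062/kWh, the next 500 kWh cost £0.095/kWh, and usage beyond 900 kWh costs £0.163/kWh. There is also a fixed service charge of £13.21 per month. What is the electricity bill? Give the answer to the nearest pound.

£192

First 400 kWh × £0.062 = £24.80
Next 500 kWh × £0.095 = £47.50
Remaining 656 kWh × £0.163 = £106.93
Energy charge = £179.23; + service £13.21 = £192.44 ≈ £192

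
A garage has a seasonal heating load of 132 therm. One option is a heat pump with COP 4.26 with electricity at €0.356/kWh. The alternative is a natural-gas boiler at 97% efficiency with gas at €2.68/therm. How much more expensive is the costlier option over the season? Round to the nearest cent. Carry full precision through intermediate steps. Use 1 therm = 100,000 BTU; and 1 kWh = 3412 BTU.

€41.40

Heat load = 132 therm × 100,000 = 13,200,000 BTU
Gas: input = 13,200,000 / 0.97 = 13,608,247 BTU = 136.1 therm → 136.1 × €2.68 = €364.70
Heat pump: 13,200,000 BTU / 3412 = 3,869 kWh heat; / 4.26 = 908.1 kWh in → × €0.356 = €323.30
Difference = |€364.70 − €323.30| = €41.40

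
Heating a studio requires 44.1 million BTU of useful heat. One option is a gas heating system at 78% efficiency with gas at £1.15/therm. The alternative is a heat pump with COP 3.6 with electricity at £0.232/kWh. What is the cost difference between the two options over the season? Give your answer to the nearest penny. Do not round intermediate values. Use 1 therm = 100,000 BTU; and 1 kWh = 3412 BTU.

Heat load = 44.1 × 10⁶ BTU = 44,100,000 BTU
Gas: input = 44,100,000 / 0.78 = 56,538,462 BTU = 565.4 therm → 565.4 × £1.15 = £650.19
Heat pump: 44,100,000 BTU / 3412 = 12,920 kWh heat; / 3.6 = 3,590 kWh in → × £0.232 = £832.94
Difference = |£650.19 − £832.94| = £182.75

£182.75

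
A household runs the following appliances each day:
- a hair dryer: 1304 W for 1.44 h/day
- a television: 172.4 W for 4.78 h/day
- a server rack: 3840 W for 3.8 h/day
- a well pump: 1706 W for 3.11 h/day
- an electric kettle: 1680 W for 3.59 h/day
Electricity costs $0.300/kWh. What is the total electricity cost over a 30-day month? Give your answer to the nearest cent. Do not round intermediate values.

hair dryer: 1304 W × 1.44 h × 30 d = 56,333 Wh = 56.33 kWh
television: 172.4 W × 4.78 h × 30 d = 24,722 Wh = 24.72 kWh
server rack: 3840 W × 3.8 h × 30 d = 437,760 Wh = 437.8 kWh
well pump: 1706 W × 3.11 h × 30 d = 159,170 Wh = 159.2 kWh
electric kettle: 1680 W × 3.59 h × 30 d = 180,936 Wh = 180.9 kWh
Total energy = 56.33 + 24.72 + 437.8 + 159.2 + 180.9 = 858.9 kWh
Cost = 858.9 kWh × $0.300 = $257.68

$257.68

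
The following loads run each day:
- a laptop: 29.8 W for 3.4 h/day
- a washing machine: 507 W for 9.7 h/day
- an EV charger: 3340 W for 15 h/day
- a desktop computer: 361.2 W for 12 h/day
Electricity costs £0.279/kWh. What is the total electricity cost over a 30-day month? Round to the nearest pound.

£498

laptop: 29.8 W × 3.4 h × 30 d = 3,040 Wh = 3.04 kWh
washing machine: 507 W × 9.7 h × 30 d = 147,537 Wh = 147.5 kWh
EV charger: 3340 W × 15 h × 30 d = 1,503,000 Wh = 1,503 kWh
desktop computer: 361.2 W × 12 h × 30 d = 130,032 Wh = 130 kWh
Total energy = 3.04 + 147.5 + 1,503 + 130 = 1,784 kWh
Cost = 1,784 kWh × £0.279 = £497.63 ≈ £498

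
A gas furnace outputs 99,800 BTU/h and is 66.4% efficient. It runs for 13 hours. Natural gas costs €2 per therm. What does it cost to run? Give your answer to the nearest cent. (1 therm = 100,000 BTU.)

€39.08

Heat delivered = 99,800 BTU/h × 13 h = 1,297,400 BTU
Gas input = 1,297,400 / 0.664 = 1,953,916 BTU
= 1,953,916 / 100,000 = 19.54 therm
Cost = 19.54 × €2/therm = €39.08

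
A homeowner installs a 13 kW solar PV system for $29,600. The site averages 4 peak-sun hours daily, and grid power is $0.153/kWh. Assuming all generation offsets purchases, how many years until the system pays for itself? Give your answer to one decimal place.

10.2 years

Daily generation = 13 kW × 4 h = 52 kWh
Annual generation = 52 × 365 = 18980 kWh
Annual savings = 18980 × $0.153 = $2,903.94
Payback = $29,600 / $2,903.94 = 10.2 years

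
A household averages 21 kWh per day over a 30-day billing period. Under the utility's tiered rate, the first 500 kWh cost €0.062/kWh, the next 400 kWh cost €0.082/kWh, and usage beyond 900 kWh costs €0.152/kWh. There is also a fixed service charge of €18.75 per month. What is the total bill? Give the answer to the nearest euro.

Usage = 21 kWh/day × 30 days = 630 kWh
First 500 kWh × €0.062 = €31.00
Next 130 kWh × €0.082 = €10.66
Remaining tier: 0 kWh (not reached)
Energy charge = €41.66; + service €18.75 = €60.41 ≈ €60

€60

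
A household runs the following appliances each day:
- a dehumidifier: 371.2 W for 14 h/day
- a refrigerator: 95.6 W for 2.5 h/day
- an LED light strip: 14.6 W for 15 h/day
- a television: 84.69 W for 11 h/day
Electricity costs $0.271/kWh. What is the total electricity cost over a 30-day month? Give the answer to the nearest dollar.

$54

dehumidifier: 371.2 W × 14 h × 30 d = 155,904 Wh = 155.9 kWh
refrigerator: 95.6 W × 2.5 h × 30 d = 7,170 Wh = 7.17 kWh
LED light strip: 14.6 W × 15 h × 30 d = 6,570 Wh = 6.57 kWh
television: 84.69 W × 11 h × 30 d = 27,948 Wh = 27.95 kWh
Total energy = 155.9 + 7.17 + 6.57 + 27.95 = 197.6 kWh
Cost = 197.6 kWh × $0.271 = $53.55 ≈ $54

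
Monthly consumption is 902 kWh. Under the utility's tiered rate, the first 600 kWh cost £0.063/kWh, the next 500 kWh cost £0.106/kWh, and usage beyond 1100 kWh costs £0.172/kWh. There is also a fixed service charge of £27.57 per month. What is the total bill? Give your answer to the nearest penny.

First 600 kWh × £0.063 = £37.80
Next 302 kWh × £0.106 = £32.01
Remaining tier: 0 kWh (not reached)
Energy charge = £69.81; + service £27.57 = £97.38

£97.38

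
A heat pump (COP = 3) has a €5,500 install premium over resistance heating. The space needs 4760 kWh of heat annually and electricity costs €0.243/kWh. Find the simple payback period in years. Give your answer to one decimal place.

7.1 years

Resistance: 4760 kWh × €0.243 = €1,156.68/yr
Heat pump: 4760 / 3 = 1587 kWh in → × €0.243 = €385.56/yr
Annual savings = €771.12
Payback = €5,500 / €771.12 = 7.13 years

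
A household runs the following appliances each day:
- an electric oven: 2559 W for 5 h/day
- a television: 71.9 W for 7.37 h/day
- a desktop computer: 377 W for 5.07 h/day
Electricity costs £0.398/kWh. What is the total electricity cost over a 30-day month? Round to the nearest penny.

electric oven: 2559 W × 5 h × 30 d = 383,850 Wh = 383.9 kWh
television: 71.9 W × 7.37 h × 30 d = 15,897 Wh = 15.9 kWh
desktop computer: 377 W × 5.07 h × 30 d = 57,342 Wh = 57.34 kWh
Total energy = 383.9 + 15.9 + 57.34 = 457.1 kWh
Cost = 457.1 kWh × £0.398 = £181.92

£181.92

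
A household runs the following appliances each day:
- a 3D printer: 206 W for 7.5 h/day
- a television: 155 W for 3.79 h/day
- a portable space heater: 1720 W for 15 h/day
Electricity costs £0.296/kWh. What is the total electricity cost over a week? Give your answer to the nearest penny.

3D printer: 206 W × 7.5 h × 7 d = 10,815 Wh = 10.81 kWh
television: 155 W × 3.79 h × 7 d = 4,112 Wh = 4.112 kWh
portable space heater: 1720 W × 15 h × 7 d = 180,600 Wh = 180.6 kWh
Total energy = 10.81 + 4.112 + 180.6 = 195.5 kWh
Cost = 195.5 kWh × £0.296 = £57.88

£57.88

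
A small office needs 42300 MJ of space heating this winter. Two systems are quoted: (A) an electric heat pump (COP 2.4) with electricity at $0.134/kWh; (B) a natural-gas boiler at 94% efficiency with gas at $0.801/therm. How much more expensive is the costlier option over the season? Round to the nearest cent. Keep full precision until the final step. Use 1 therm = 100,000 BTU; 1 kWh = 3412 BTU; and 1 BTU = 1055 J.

Heat load = 42300 MJ = 42,300,000,000 J / 1055 = 40,094,787 BTU
Gas: input = 40,094,787 / 0.94 = 42,654,028 BTU = 426.5 therm → 426.5 × $0.801 = $341.66
Heat pump: 40,094,787 BTU / 3412 = 11,750 kWh heat; / 2.4 = 4,896 kWh in → × $0.134 = $656.10
Difference = |$341.66 − $656.10| = $314.44

$314.44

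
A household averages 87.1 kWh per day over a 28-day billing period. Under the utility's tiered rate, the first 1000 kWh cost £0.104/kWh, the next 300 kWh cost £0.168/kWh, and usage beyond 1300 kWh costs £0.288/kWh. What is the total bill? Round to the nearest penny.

Usage = 87.1 kWh/day × 28 days = 2438.8 kWh
First 1000 kWh × £0.104 = £104.00
Next 300 kWh × £0.168 = £50.40
Remaining 1138.8 kWh × £0.288 = £327.97
Total = £482.37

£482.37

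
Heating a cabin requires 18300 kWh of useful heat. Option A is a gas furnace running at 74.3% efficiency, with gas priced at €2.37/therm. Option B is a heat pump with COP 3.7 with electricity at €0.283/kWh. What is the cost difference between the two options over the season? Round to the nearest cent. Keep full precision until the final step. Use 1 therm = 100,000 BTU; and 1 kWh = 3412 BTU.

€591.98

Heat load = 18300 kWh × 3412 = 62,439,600 BTU
Gas: input = 62,439,600 / 0.743 = 84,037,147 BTU = 840.4 therm → 840.4 × €2.37 = €1,991.68
Heat pump: 62,439,600 BTU / 3412 = 18,300 kWh heat; / 3.7 = 4,946 kWh in → × €0.283 = €1,399.70
Difference = |€1,991.68 − €1,399.70| = €591.98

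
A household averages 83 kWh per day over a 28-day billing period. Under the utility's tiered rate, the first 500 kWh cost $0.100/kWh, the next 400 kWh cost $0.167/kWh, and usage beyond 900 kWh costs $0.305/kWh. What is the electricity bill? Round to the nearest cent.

$551.12

Usage = 83 kWh/day × 28 days = 2324 kWh
First 500 kWh × $0.100 = $50.00
Next 400 kWh × $0.167 = $66.80
Remaining 1424 kWh × $0.305 = $434.32
Total = $551.12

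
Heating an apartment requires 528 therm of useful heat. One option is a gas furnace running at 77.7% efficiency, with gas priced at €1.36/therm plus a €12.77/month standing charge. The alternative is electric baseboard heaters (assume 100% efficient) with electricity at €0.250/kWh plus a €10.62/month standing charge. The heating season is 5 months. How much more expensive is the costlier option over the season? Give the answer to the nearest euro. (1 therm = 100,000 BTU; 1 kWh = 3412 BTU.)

€2934

Heat load = 528 therm × 100,000 = 52,800,000 BTU
Gas: input = 52,800,000 / 0.777 = 67,953,668 BTU = 679.5 therm → 679.5 × €1.36 = €924.17; + 5 × €12.77 standing = €988.02
Electric: 52,800,000 BTU / 3412 = 15,470 kWh → × €0.250 = €3,868.70; + 5 × €10.62 standing = €3,921.80
Difference = |€988.02 − €3,921.80| = €2,933.78 ≈ €2934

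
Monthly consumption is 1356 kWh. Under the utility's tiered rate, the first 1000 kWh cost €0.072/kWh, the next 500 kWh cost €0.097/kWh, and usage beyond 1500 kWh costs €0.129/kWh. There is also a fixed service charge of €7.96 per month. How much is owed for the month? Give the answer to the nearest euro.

First 1000 kWh × €0.072 = €72.00
Next 356 kWh × €0.097 = €34.53
Remaining tier: 0 kWh (not reached)
Energy charge = €106.53; + service €7.96 = €114.49 ≈ €114

€114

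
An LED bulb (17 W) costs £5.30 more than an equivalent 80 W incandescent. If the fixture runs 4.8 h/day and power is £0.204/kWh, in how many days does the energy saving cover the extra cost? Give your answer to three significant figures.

Power saved = 80 − 17 = 63 W
Daily energy saved = 63 W × 4.8 h = 302.4 Wh = 0.3024 kWh
Daily savings = 0.3024 × £0.204 = £0.0617
Payback = £5.30 / £0.0617 per day = 85.91 days

85.9 days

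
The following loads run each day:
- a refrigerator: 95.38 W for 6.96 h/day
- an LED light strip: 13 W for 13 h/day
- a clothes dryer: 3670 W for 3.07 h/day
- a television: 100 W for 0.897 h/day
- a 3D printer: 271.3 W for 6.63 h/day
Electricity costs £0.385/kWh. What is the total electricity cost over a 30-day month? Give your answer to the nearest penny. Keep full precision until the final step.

refrigerator: 95.38 W × 6.96 h × 30 d = 19,915 Wh = 19.92 kWh
LED light strip: 13 W × 13 h × 30 d = 5,070 Wh = 5.07 kWh
clothes dryer: 3670 W × 3.07 h × 30 d = 338,007 Wh = 338 kWh
television: 100 W × 0.897 h × 30 d = 2,691 Wh = 2.691 kWh
3D printer: 271.3 W × 6.63 h × 30 d = 53,962 Wh = 53.96 kWh
Total energy = 19.92 + 5.07 + 338 + 2.691 + 53.96 = 419.6 kWh
Cost = 419.6 kWh × £0.385 = £161.56

£161.56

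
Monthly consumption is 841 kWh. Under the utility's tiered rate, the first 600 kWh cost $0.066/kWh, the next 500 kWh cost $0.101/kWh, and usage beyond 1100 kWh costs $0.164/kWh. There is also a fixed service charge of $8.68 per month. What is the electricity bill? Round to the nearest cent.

First 600 kWh × $0.066 = $39.60
Next 241 kWh × $0.101 = $24.34
Remaining tier: 0 kWh (not reached)
Energy charge = $63.94; + service $8.68 = $72.62

$72.62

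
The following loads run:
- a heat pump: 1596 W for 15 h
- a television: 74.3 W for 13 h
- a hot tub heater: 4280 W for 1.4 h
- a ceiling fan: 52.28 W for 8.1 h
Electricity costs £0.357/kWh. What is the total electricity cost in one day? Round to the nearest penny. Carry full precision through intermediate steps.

£11.18

heat pump: 1596 W × 15 h = 23,940 Wh = 23.94 kWh
television: 74.3 W × 13 h = 966 Wh = 0.9659 kWh
hot tub heater: 4280 W × 1.4 h = 5,992 Wh = 5.992 kWh
ceiling fan: 52.28 W × 8.1 h = 423 Wh = 0.4235 kWh
Total energy = 23.94 + 0.9659 + 5.992 + 0.4235 = 31.32 kWh
Cost = 31.32 kWh × £0.357 = £11.18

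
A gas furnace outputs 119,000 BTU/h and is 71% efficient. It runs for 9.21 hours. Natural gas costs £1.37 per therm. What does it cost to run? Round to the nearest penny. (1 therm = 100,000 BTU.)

Heat delivered = 119,000 BTU/h × 9.21 h = 1,095,990 BTU
Gas input = 1,095,990 / 0.71 = 1,543,648 BTU
= 1,543,648 / 100,000 = 15.44 therm
Cost = 15.44 × £1.37/therm = £21.15

£21.15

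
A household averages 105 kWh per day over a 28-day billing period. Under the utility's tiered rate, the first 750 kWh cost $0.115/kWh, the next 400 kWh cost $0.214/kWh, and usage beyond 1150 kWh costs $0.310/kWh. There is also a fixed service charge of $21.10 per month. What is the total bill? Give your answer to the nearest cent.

Usage = 105 kWh/day × 28 days = 2940 kWh
First 750 kWh × $0.115 = $86.25
Next 400 kWh × $0.214 = $85.60
Remaining 1790 kWh × $0.310 = $554.90
Energy charge = $726.75; + service $21.10 = $747.85

$747.85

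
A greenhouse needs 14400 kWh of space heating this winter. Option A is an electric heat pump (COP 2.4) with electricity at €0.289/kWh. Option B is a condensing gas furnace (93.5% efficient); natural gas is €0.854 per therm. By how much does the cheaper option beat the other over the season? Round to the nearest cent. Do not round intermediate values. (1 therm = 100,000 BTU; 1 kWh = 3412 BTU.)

€1285.24

Heat load = 14400 kWh × 3412 = 49,132,800 BTU
Gas: input = 49,132,800 / 0.935 = 52,548,449 BTU = 525.5 therm → 525.5 × €0.854 = €448.76
Heat pump: 49,132,800 BTU / 3412 = 14,400 kWh heat; / 2.4 = 6,000 kWh in → × €0.289 = €1,734.00
Difference = |€448.76 − €1,734.00| = €1,285.24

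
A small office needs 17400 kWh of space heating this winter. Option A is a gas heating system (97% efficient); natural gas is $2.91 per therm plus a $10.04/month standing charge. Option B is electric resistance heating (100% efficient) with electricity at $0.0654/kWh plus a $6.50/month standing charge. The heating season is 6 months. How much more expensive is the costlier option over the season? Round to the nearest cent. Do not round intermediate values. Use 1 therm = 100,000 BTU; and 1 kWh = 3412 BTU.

Heat load = 17400 kWh × 3412 = 59,368,800 BTU
Gas: input = 59,368,800 / 0.97 = 61,204,948 BTU = 612 therm → 612 × $2.91 = $1,781.06; + 6 × $10.04 standing = $1,841.30
Electric: 59,368,800 BTU / 3412 = 17,400 kWh → × $0.0654 = $1,137.96; + 6 × $6.50 standing = $1,176.96
Difference = |$1,841.30 − $1,176.96| = $664.34

$664.34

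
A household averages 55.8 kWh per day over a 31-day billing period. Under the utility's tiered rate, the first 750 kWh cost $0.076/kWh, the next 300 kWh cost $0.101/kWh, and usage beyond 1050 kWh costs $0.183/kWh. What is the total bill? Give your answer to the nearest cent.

Usage = 55.8 kWh/day × 31 days = 1729.8 kWh
First 750 kWh × $0.076 = $57.00
Next 300 kWh × $0.101 = $30.30
Remaining 679.8 kWh × $0.183 = $124.40
Total = $211.70

$211.70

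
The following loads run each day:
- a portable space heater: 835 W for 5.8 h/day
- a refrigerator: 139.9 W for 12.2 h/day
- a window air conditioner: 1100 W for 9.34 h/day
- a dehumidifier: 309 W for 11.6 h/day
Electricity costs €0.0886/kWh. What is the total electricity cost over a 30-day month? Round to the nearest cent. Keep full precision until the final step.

€54.24

portable space heater: 835 W × 5.8 h × 30 d = 145,290 Wh = 145.3 kWh
refrigerator: 139.9 W × 12.2 h × 30 d = 51,203 Wh = 51.2 kWh
window air conditioner: 1100 W × 9.34 h × 30 d = 308,220 Wh = 308.2 kWh
dehumidifier: 309 W × 11.6 h × 30 d = 107,532 Wh = 107.5 kWh
Total energy = 145.3 + 51.2 + 308.2 + 107.5 = 612.2 kWh
Cost = 612.2 kWh × €0.0886 = €54.24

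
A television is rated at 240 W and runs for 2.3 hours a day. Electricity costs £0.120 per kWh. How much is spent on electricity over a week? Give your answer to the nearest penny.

£0.46

Energy = 240 W × 2.3 h/day × 7 days = 3,864 Wh = 3.864 kWh
Cost = 3.864 kWh × £0.120/kWh = £0.46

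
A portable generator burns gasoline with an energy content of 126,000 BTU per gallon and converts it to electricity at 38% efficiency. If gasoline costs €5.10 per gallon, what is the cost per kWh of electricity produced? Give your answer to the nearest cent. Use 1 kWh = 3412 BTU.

Electrical output per gallon = 126,000 BTU × 0.38 / 3412 BTU/kWh = 14.03 kWh
Cost per kWh = €5.10 / 14.03 kWh = €0.363

€0.36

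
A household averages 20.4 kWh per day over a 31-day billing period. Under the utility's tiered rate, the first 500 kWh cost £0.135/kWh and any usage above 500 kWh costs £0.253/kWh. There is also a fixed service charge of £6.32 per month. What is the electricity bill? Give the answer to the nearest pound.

£107

Usage = 20.4 kWh/day × 31 days = 632.4 kWh
First 500 kWh × £0.135 = £67.50
Remaining 132.4 kWh × £0.253 = £33.50
Energy charge = £101.00; + service £6.32 = £107.32 ≈ £107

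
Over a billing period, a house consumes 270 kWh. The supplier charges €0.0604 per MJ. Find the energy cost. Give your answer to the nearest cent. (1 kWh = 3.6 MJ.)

€58.71

270 kWh × (3.6 MJ/kWh) = 972 MJ
Cost = 972 MJ × €0.0604/MJ = €58.71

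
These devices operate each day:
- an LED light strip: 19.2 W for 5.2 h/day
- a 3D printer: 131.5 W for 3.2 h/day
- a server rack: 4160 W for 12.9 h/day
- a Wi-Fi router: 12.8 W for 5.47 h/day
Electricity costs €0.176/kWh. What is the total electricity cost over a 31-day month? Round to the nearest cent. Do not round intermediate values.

€296.01

LED light strip: 19.2 W × 5.2 h × 31 d = 3,095 Wh = 3.095 kWh
3D printer: 131.5 W × 3.2 h × 31 d = 13,045 Wh = 13.04 kWh
server rack: 4160 W × 12.9 h × 31 d = 1,663,584 Wh = 1,664 kWh
Wi-Fi router: 12.8 W × 5.47 h × 31 d = 2,170 Wh = 2.17 kWh
Total energy = 3.095 + 13.04 + 1,664 + 2.17 = 1,682 kWh
Cost = 1,682 kWh × €0.176 = €296.01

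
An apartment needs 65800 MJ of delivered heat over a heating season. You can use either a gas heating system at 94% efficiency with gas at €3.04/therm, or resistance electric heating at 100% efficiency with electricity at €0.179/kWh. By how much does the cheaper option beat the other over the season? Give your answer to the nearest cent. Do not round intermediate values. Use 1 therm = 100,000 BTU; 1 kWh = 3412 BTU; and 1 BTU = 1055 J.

Heat load = 65800 MJ = 65,800,000,000 J / 1055 = 62,369,668 BTU
Gas: input = 62,369,668 / 0.94 = 66,350,711 BTU = 663.5 therm → 663.5 × €3.04 = €2,017.06
Electric: 62,369,668 BTU / 3412 = 18,280 kWh → × €0.179 = €3,272.03
Difference = |€2,017.06 − €3,272.03| = €1,254.97

€1254.97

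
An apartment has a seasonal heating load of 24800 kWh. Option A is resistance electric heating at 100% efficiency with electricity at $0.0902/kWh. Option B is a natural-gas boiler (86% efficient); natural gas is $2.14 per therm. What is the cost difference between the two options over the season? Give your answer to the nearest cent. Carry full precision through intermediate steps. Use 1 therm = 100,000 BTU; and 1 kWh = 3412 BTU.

Heat load = 24800 kWh × 3412 = 84,617,600 BTU
Gas: input = 84,617,600 / 0.86 = 98,392,558 BTU = 983.9 therm → 983.9 × $2.14 = $2,105.60
Electric: 84,617,600 BTU / 3412 = 24,800 kWh → × $0.0902 = $2,236.96
Difference = |$2,105.60 − $2,236.96| = $131.36

$131.36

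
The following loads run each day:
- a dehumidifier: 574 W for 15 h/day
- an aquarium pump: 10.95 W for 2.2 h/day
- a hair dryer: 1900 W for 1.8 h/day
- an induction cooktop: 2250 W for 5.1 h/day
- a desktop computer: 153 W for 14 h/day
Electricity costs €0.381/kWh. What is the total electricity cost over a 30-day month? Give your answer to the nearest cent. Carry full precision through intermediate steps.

€293.42

dehumidifier: 574 W × 15 h × 30 d = 258,300 Wh = 258.3 kWh
aquarium pump: 10.95 W × 2.2 h × 30 d = 723 Wh = 0.7227 kWh
hair dryer: 1900 W × 1.8 h × 30 d = 102,600 Wh = 102.6 kWh
induction cooktop: 2250 W × 5.1 h × 30 d = 344,250 Wh = 344.2 kWh
desktop computer: 153 W × 14 h × 30 d = 64,260 Wh = 64.26 kWh
Total energy = 258.3 + 0.7227 + 102.6 + 344.2 + 64.26 = 770.1 kWh
Cost = 770.1 kWh × €0.381 = €293.42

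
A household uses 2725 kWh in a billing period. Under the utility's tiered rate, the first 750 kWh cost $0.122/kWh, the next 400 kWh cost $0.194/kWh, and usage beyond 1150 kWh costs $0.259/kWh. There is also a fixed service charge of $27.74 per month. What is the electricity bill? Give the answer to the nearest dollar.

$605

First 750 kWh × $0.122 = $91.50
Next 400 kWh × $0.194 = $77.60
Remaining 1575 kWh × $0.259 = $407.93
Energy charge = $577.02; + service $27.74 = $604.76 ≈ $605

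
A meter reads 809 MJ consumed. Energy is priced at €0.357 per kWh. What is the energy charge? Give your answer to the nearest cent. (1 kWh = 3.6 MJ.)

809 MJ × (0.27778 kWh/MJ) = 224.7 kWh
Cost = 224.7 kWh × €0.357/kWh = €80.23

€80.23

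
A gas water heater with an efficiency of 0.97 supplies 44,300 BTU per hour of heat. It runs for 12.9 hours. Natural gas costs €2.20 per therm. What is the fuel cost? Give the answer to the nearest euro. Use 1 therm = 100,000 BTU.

€13

Heat delivered = 44,300 BTU/h × 12.9 h = 571,470 BTU
Gas input = 571,470 / 0.97 = 589,144 BTU
= 589,144 / 100,000 = 5.891 therm
Cost = 5.891 × €2.20/therm = €12.96 ≈ €13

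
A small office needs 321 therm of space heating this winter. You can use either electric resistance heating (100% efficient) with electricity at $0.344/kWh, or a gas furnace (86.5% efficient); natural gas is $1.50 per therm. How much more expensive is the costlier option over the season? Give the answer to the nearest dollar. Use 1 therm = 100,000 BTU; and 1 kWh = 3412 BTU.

$2680

Heat load = 321 therm × 100,000 = 32,100,000 BTU
Gas: input = 32,100,000 / 0.865 = 37,109,827 BTU = 371.1 therm → 371.1 × $1.50 = $556.65
Electric: 32,100,000 BTU / 3412 = 9,408 kWh → × $0.344 = $3,236.34
Difference = |$556.65 − $3,236.34| = $2,679.69 ≈ $2680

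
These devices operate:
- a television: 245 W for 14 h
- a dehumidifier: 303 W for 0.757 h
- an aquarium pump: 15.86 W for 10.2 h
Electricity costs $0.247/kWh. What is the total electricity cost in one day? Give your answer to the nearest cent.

television: 245 W × 14 h = 3,430 Wh = 3.43 kWh
dehumidifier: 303 W × 0.757 h = 229 Wh = 0.2294 kWh
aquarium pump: 15.86 W × 10.2 h = 162 Wh = 0.1618 kWh
Total energy = 3.43 + 0.2294 + 0.1618 = 3.821 kWh
Cost = 3.821 kWh × $0.247 = $0.94

$0.94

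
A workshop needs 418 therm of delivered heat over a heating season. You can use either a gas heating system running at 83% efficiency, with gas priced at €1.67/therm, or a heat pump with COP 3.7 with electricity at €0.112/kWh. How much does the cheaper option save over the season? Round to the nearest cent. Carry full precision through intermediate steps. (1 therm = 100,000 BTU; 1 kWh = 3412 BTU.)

Heat load = 418 therm × 100,000 = 41,800,000 BTU
Gas: input = 41,800,000 / 0.83 = 50,361,446 BTU = 503.6 therm → 503.6 × €1.67 = €841.04
Heat pump: 41,800,000 BTU / 3412 = 12,250 kWh heat; / 3.7 = 3,311 kWh in → × €0.112 = €370.84
Difference = |€841.04 − €370.84| = €470.20

€470.20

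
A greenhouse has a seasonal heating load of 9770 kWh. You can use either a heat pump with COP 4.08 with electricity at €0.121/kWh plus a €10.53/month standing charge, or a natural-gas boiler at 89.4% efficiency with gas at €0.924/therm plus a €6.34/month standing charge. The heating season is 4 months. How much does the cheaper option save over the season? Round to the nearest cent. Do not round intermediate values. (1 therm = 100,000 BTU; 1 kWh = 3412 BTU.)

Heat load = 9770 kWh × 3412 = 33,335,240 BTU
Gas: input = 33,335,240 / 0.894 = 37,287,740 BTU = 372.9 therm → 372.9 × €0.924 = €344.54; + 4 × €6.34 standing = €369.90
Heat pump: 33,335,240 BTU / 3412 = 9,770 kWh heat; / 4.08 = 2,395 kWh in → × €0.121 = €289.75; + 4 × €10.53 standing = €331.87
Difference = |€369.90 − €331.87| = €38.03

€38.03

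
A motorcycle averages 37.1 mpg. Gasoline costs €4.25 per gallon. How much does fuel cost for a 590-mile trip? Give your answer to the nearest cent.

Fuel = 590 mi / 37.1 mpg = 15.9 gal
Cost = 15.9 gal × €4.25/gal = €67.59

€67.59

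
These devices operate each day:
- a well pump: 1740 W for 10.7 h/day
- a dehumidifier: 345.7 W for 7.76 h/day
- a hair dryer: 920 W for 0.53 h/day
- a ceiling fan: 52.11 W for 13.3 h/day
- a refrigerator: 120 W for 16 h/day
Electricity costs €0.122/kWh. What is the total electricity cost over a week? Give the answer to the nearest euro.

well pump: 1740 W × 10.7 h × 7 d = 130,326 Wh = 130.3 kWh
dehumidifier: 345.7 W × 7.76 h × 7 d = 18,778 Wh = 18.78 kWh
hair dryer: 920 W × 0.53 h × 7 d = 3,413 Wh = 3.413 kWh
ceiling fan: 52.11 W × 13.3 h × 7 d = 4,851 Wh = 4.851 kWh
refrigerator: 120 W × 16 h × 7 d = 13,440 Wh = 13.44 kWh
Total energy = 130.3 + 18.78 + 3.413 + 4.851 + 13.44 = 170.8 kWh
Cost = 170.8 kWh × €0.122 = €20.84 ≈ €21

€21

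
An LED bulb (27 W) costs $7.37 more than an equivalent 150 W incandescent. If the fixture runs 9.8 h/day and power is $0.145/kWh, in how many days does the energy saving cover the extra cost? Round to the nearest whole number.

Power saved = 150 − 27 = 123 W
Daily energy saved = 123 W × 9.8 h = 1205 Wh = 1.2054 kWh
Daily savings = 1.2054 × $0.145 = $0.1748
Payback = $7.37 / $0.1748 per day = 42.17 days

42 days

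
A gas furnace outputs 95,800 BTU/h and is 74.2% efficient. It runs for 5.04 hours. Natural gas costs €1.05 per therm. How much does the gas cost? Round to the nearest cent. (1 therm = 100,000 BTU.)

€6.83

Heat delivered = 95,800 BTU/h × 5.04 h = 482,832 BTU
Gas input = 482,832 / 0.742 = 650,717 BTU
= 650,717 / 100,000 = 6.507 therm
Cost = 6.507 × €1.05/therm = €6.83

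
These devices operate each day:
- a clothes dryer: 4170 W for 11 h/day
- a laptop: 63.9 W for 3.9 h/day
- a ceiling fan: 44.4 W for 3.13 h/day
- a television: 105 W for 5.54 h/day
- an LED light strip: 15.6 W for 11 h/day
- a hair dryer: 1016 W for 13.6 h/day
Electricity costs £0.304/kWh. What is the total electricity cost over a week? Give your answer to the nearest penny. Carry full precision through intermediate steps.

£129.44

clothes dryer: 4170 W × 11 h × 7 d = 321,090 Wh = 321.1 kWh
laptop: 63.9 W × 3.9 h × 7 d = 1,744 Wh = 1.744 kWh
ceiling fan: 44.4 W × 3.13 h × 7 d = 973 Wh = 0.9728 kWh
television: 105 W × 5.54 h × 7 d = 4,072 Wh = 4.072 kWh
LED light strip: 15.6 W × 11 h × 7 d = 1,201 Wh = 1.201 kWh
hair dryer: 1016 W × 13.6 h × 7 d = 96,723 Wh = 96.72 kWh
Total energy = 321.1 + 1.744 + 0.9728 + 4.072 + 1.201 + 96.72 = 425.8 kWh
Cost = 425.8 kWh × £0.304 = £129.44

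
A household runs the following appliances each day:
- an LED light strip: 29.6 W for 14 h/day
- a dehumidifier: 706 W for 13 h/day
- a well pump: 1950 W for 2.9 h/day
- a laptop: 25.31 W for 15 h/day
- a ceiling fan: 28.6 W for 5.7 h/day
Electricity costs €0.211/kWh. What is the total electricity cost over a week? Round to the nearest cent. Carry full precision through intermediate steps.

LED light strip: 29.6 W × 14 h × 7 d = 2,901 Wh = 2.901 kWh
dehumidifier: 706 W × 13 h × 7 d = 64,246 Wh = 64.25 kWh
well pump: 1950 W × 2.9 h × 7 d = 39,585 Wh = 39.59 kWh
laptop: 25.31 W × 15 h × 7 d = 2,658 Wh = 2.658 kWh
ceiling fan: 28.6 W × 5.7 h × 7 d = 1,141 Wh = 1.141 kWh
Total energy = 2.901 + 64.25 + 39.59 + 2.658 + 1.141 = 110.5 kWh
Cost = 110.5 kWh × €0.211 = €23.32

€23.32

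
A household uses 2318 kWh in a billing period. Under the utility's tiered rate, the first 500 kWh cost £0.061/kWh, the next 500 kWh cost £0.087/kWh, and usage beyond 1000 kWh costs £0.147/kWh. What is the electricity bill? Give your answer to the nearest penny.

£267.75

First 500 kWh × £0.061 = £30.50
Next 500 kWh × £0.087 = £43.50
Remaining 1318 kWh × £0.147 = £193.75
Total = £267.75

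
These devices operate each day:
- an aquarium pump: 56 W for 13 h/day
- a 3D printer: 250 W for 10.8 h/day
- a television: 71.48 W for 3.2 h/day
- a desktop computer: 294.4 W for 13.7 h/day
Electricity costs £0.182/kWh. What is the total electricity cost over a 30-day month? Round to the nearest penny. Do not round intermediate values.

£41.99

aquarium pump: 56 W × 13 h × 30 d = 21,840 Wh = 21.84 kWh
3D printer: 250 W × 10.8 h × 30 d = 81,000 Wh = 81 kWh
television: 71.48 W × 3.2 h × 30 d = 6,862 Wh = 6.862 kWh
desktop computer: 294.4 W × 13.7 h × 30 d = 120,998 Wh = 121 kWh
Total energy = 21.84 + 81 + 6.862 + 121 = 230.7 kWh
Cost = 230.7 kWh × £0.182 = £41.99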